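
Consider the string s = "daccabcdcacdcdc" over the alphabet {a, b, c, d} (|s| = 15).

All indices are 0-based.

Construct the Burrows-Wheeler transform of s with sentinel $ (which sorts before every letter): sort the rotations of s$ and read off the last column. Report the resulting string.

ccdcadcdadba$ccc

rank  rotation          last
    0  $daccabcdcacdcdc  c
    1  abcdcacdcdc$dacc  c
    2  accabcdcacdcdc$d  d
    3  acdcdc$daccabcdc  c
    4  bcdcacdcdc$dacca  a
    5  c$daccabcdcacdcd  d
    6  cabcdcacdcdc$dac  c
    7  cacdcdc$daccabcd  d
    8  ccabcdcacdcdc$da  a
    9  cdc$daccabcdcacd  d
   10  cdcacdcdc$daccab  b
   11  cdcdc$daccabcdca  a
   12  daccabcdcacdcdc$  $
   13  dc$daccabcdcacdc  c
   14  dcacdcdc$daccabc  c
   15  dcdc$daccabcdcac  c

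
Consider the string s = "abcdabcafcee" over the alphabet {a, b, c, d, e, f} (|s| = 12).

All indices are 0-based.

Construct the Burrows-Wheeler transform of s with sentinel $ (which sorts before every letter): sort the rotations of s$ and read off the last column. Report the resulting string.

ed$caabbfceca

rank  rotation       last
    0  $abcdabcafcee  e
    1  abcafcee$abcd  d
    2  abcdabcafcee$  $
    3  afcee$abcdabc  c
    4  bcafcee$abcda  a
    5  bcdabcafcee$a  a
    6  cafcee$abcdab  b
    7  cdabcafcee$ab  b
    8  cee$abcdabcaf  f
    9  dabcafcee$abc  c
   10  e$abcdabcafce  e
   11  ee$abcdabcafc  c
   12  fcee$abcdabca  a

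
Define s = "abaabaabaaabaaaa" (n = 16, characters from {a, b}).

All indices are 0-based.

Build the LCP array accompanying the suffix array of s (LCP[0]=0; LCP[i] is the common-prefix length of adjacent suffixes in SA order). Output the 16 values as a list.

rank | idx | suffix
   0 |  15 | a
   1 |  14 | aa
   2 |  13 | aaa
   3 |  12 | aaaa
   4 |   8 | aaabaaaa
   5 |   9 | aabaaaa
   6 |   5 | aabaaabaaaa
   7 |   2 | aabaabaaabaaaa
   8 |  10 | abaaaa
   9 |   6 | abaaabaaaa
  10 |   3 | abaabaaabaaaa
  11 |   0 | abaabaabaaabaaaa
  12 |  11 | baaaa
  13 |   7 | baaabaaaa
  14 |   4 | baabaaabaaaa
  15 |   1 | baabaabaaabaaaa

SA = [15, 14, 13, 12, 8, 9, 5, 2, 10, 6, 3, 0, 11, 7, 4, 1]
i: (SA[i-1],SA[i]) lcp shared
  1: (15,14) 1 'a'
  2: (14,13) 2 'aa'
  3: (13,12) 3 'aaa'
  4: (12,8) 3 'aaa'
  5: (8,9) 2 'aa'
  6: (9,5) 6 'aabaaa'
  7: (5,2) 5 'aabaa'
  8: (2,10) 1 'a'
  9: (10,6) 5 'abaaa'
  10: (6,3) 4 'abaa'
  11: (3,0) 7 'abaabaa'
  12: (0,11) 0 ''
  13: (11,7) 4 'baaa'
  14: (7,4) 3 'baa'
  15: (4,1) 6 'baabaa'

[0, 1, 2, 3, 3, 2, 6, 5, 1, 5, 4, 7, 0, 4, 3, 6]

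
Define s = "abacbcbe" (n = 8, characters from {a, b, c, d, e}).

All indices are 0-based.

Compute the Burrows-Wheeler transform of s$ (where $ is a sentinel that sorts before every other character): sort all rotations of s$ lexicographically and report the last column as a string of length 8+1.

e$baccabb

rank  rotation   last
    0  $abacbcbe  e
    1  abacbcbe$  $
    2  acbcbe$ab  b
    3  bacbcbe$a  a
    4  bcbe$abac  c
    5  be$abacbc  c
    6  cbcbe$aba  a
    7  cbe$abacb  b
    8  e$abacbcb  b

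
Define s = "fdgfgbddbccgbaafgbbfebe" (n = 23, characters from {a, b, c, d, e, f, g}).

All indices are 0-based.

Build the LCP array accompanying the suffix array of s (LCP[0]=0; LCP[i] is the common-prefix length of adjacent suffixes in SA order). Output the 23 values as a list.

[0, 1, 0, 1, 1, 1, 1, 1, 0, 1, 0, 1, 1, 0, 1, 0, 1, 1, 3, 0, 2, 2, 1]

rank→(start, suffix):
  0 → (13, 'aafgbbfebe')
  1 → (14, 'afgbbfebe')
  2 → (12, 'baafgbbfebe')
  3 → (17, 'bbfebe')
  4 → (8, 'bccgbaafgbbfebe')
  5 → (5, 'bddbccgbaafgbbfebe')
  6 → (21, 'be')
  7 → (18, 'bfebe')
  8 → (9, 'ccgbaafgbbfebe')
  9 → (10, 'cgbaafgbbfebe')
  10 → (7, 'dbccgbaafgbbfebe')
  11 → (6, 'ddbccgbaafgbbfebe')
  12 → (1, 'dgfgbddbccgbaafgbbfebe')
  13 → (22, 'e')
  14 → (20, 'ebe')
  15 → (0, 'fdgfgbddbccgbaafgbbfebe')
  16 → (19, 'febe')
  17 → (15, 'fgbbfebe')
  18 → (3, 'fgbddbccgbaafgbbfebe')
  19 → (11, 'gbaafgbbfebe')
  20 → (16, 'gbbfebe')
  21 → (4, 'gbddbccgbaafgbbfebe')
  22 → (2, 'gfgbddbccgbaafgbbfebe')

SA = [13, 14, 12, 17, 8, 5, 21, 18, 9, 10, 7, 6, 1, 22, 20, 0, 19, 15, 3, 11, 16, 4, 2]
[i] adj suffixes → lcp
  [1] 13/14 → 1 ('a')
  [2] 14/12 → 0 ('')
  [3] 12/17 → 1 ('b')
  [4] 17/8 → 1 ('b')
  [5] 8/5 → 1 ('b')
  [6] 5/21 → 1 ('b')
  [7] 21/18 → 1 ('b')
  [8] 18/9 → 0 ('')
  [9] 9/10 → 1 ('c')
  [10] 10/7 → 0 ('')
  [11] 7/6 → 1 ('d')
  [12] 6/1 → 1 ('d')
  [13] 1/22 → 0 ('')
  [14] 22/20 → 1 ('e')
  [15] 20/0 → 0 ('')
  [16] 0/19 → 1 ('f')
  [17] 19/15 → 1 ('f')
  [18] 15/3 → 3 ('fgb')
  [19] 3/11 → 0 ('')
  [20] 11/16 → 2 ('gb')
  [21] 16/4 → 2 ('gb')
  [22] 4/2 → 1 ('g')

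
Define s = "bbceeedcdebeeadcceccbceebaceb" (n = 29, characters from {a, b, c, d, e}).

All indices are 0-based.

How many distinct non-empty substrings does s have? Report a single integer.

397

rank→(start, suffix):
  0 → (25, 'aceb')
  1 → (13, 'adcceccbceebaceb')
  2 → (28, 'b')
  3 → (24, 'baceb')
  4 → (0, 'bbceeedcdebeeadcceccbceebaceb')
  5 → (20, 'bceebaceb')
  6 → (1, 'bceeedcdebeeadcceccbceebaceb')
  7 → (10, 'beeadcceccbceebaceb')
  8 → (19, 'cbceebaceb')
  9 → (18, 'ccbceebaceb')
  10 → (15, 'cceccbceebaceb')
  11 → (7, 'cdebeeadcceccbceebaceb')
  12 → (26, 'ceb')
  13 → (16, 'ceccbceebaceb')
  14 → (21, 'ceebaceb')
  15 → (2, 'ceeedcdebeeadcceccbceebaceb')
  16 → (14, 'dcceccbceebaceb')
  17 → (6, 'dcdebeeadcceccbceebaceb')
  18 → (8, 'debeeadcceccbceebaceb')
  19 → (12, 'eadcceccbceebaceb')
  20 → (27, 'eb')
  21 → (23, 'ebaceb')
  22 → (9, 'ebeeadcceccbceebaceb')
  23 → (17, 'eccbceebaceb')
  24 → (5, 'edcdebeeadcceccbceebaceb')
  25 → (11, 'eeadcceccbceebaceb')
  26 → (22, 'eebaceb')
  27 → (4, 'eedcdebeeadcceccbceebaceb')
  28 → (3, 'eeedcdebeeadcceccbceebaceb')

SA = [25, 13, 28, 24, 0, 20, 1, 10, 19, 18, 15, 7, 26, 16, 21, 2, 14, 6, 8, 12, 27, 23, 9, 17, 5, 11, 22, 4, 3]
i: (SA[i-1],SA[i]) lcp shared
  1: (25,13) 1 'a'
  2: (13,28) 0 ''
  3: (28,24) 1 'b'
  4: (24,0) 1 'b'
  5: (0,20) 1 'b'
  6: (20,1) 4 'bcee'
  7: (1,10) 1 'b'
  8: (10,19) 0 ''
  9: (19,18) 1 'c'
  10: (18,15) 2 'cc'
  11: (15,7) 1 'c'
  12: (7,26) 1 'c'
  13: (26,16) 2 'ce'
  14: (16,21) 2 'ce'
  15: (21,2) 3 'cee'
  16: (2,14) 0 ''
  17: (14,6) 2 'dc'
  18: (6,8) 1 'd'
  19: (8,12) 0 ''
  20: (12,27) 1 'e'
  21: (27,23) 2 'eb'
  22: (23,9) 2 'eb'
  23: (9,17) 1 'e'
  24: (17,5) 1 'e'
  25: (5,11) 1 'e'
  26: (11,22) 2 'ee'
  27: (22,4) 2 'ee'
  28: (4,3) 2 'ee'

n(n+1)/2 = 29·30/2 = 435
Σ LCP = 0 + 1 + 0 + 1 + 1 + 1 + 4 + 1 + 0 + 1 + 2 + 1 + 1 + 2 + 2 + 3 + 0 + 2 + 1 + 0 + 1 + 2 + 2 + 1 + 1 + 1 + 2 + 2 + 2 = 38
distinct = 435 − 38 = 397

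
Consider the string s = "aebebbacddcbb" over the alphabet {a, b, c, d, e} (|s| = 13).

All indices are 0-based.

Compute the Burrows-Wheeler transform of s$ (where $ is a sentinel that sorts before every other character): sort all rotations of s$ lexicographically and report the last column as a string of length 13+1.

rank  rotation        last
    0  $aebebbacddcbb  b
    1  acddcbb$aebebb  b
    2  aebebbacddcbb$  $
    3  b$aebebbacddcb  b
    4  bacddcbb$aebeb  b
    5  bb$aebebbacddc  c
    6  bbacddcbb$aebe  e
    7  bebbacddcbb$ae  e
    8  cbb$aebebbacdd  d
    9  cddcbb$aebebba  a
   10  dcbb$aebebbacd  d
   11  ddcbb$aebebbac  c
   12  ebbacddcbb$aeb  b
   13  ebebbacddcbb$a  a

bb$bbceedadcba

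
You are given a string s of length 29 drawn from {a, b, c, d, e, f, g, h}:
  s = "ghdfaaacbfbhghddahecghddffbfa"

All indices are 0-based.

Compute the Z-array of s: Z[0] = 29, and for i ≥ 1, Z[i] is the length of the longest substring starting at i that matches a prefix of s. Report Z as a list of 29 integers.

[29, 0, 0, 0, 0, 0, 0, 0, 0, 0, 0, 0, 3, 0, 0, 0, 0, 0, 0, 0, 3, 0, 0, 0, 0, 0, 0, 0, 0]

Z[0]=29
i=1: i≥r, start 0; Z[1]=0
i=2: i≥r, start 0; Z[2]=0
i=3: i≥r, start 0; Z[3]=0
i=4: i≥r, start 0; Z[4]=0
i=5: i≥r, start 0; Z[5]=0
i=6: i≥r, start 0; Z[6]=0
i=7: i≥r, start 0; Z[7]=0
i=8: i≥r, start 0; Z[8]=0
i=9: i≥r, start 0; Z[9]=0
i=10: i≥r, start 0; Z[10]=0
i=11: i≥r, start 0; Z[11]=0
i=12: i≥r, start 0; Z[12]=3 extend→box=[12,15)
i=13: min(r-i=2, Z[1]=0)=0; Z[13]=0
i=14: min(r-i=1, Z[2]=0)=0; Z[14]=0
i=15: i≥r, start 0; Z[15]=0
i=16: i≥r, start 0; Z[16]=0
i=17: i≥r, start 0; Z[17]=0
i=18: i≥r, start 0; Z[18]=0
i=19: i≥r, start 0; Z[19]=0
i=20: i≥r, start 0; Z[20]=3 extend→box=[20,23)
i=21: min(r-i=2, Z[1]=0)=0; Z[21]=0
i=22: min(r-i=1, Z[2]=0)=0; Z[22]=0
i=23: i≥r, start 0; Z[23]=0
i=24: i≥r, start 0; Z[24]=0
i=25: i≥r, start 0; Z[25]=0
i=26: i≥r, start 0; Z[26]=0
i=27: i≥r, start 0; Z[27]=0
i=28: i≥r, start 0; Z[28]=0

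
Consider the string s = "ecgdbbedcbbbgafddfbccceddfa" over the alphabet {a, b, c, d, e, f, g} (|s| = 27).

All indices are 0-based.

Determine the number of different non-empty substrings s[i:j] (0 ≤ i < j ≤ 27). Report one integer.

sorted suffixes:
  #0 SA[0]=26  'a'
  #1 SA[1]=13  'afddfbccceddfa'
  #2 SA[2]=9  'bbbgafddfbccceddfa'
  #3 SA[3]=4  'bbedcbbbgafddfbccceddfa'
  #4 SA[4]=10  'bbgafddfbccceddfa'
  #5 SA[5]=18  'bccceddfa'
  #6 SA[6]=5  'bedcbbbgafddfbccceddfa'
  #7 SA[7]=11  'bgafddfbccceddfa'
  #8 SA[8]=8  'cbbbgafddfbccceddfa'
  #9 SA[9]=19  'ccceddfa'
  #10 SA[10]=20  'cceddfa'
  #11 SA[11]=21  'ceddfa'
  #12 SA[12]=1  'cgdbbedcbbbgafddfbccceddfa'
  #13 SA[13]=3  'dbbedcbbbgafddfbccceddfa'
  #14 SA[14]=7  'dcbbbgafddfbccceddfa'
  #15 SA[15]=23  'ddfa'
  #16 SA[16]=15  'ddfbccceddfa'
  #17 SA[17]=24  'dfa'
  #18 SA[18]=16  'dfbccceddfa'
  #19 SA[19]=0  'ecgdbbedcbbbgafddfbccceddfa'
  #20 SA[20]=6  'edcbbbgafddfbccceddfa'
  #21 SA[21]=22  'eddfa'
  #22 SA[22]=25  'fa'
  #23 SA[23]=17  'fbccceddfa'
  #24 SA[24]=14  'fddfbccceddfa'
  #25 SA[25]=12  'gafddfbccceddfa'
  #26 SA[26]=2  'gdbbedcbbbgafddfbccceddfa'

SA = [26, 13, 9, 4, 10, 18, 5, 11, 8, 19, 20, 21, 1, 3, 7, 23, 15, 24, 16, 0, 6, 22, 25, 17, 14, 12, 2]
rank  pair      lcp
   1  s[26:],s[13:]  1  'a'
   2  s[13:],s[9:]  0  ''
   3  s[9:],s[4:]  2  'bb'
   4  s[4:],s[10:]  2  'bb'
   5  s[10:],s[18:]  1  'b'
   6  s[18:],s[5:]  1  'b'
   7  s[5:],s[11:]  1  'b'
   8  s[11:],s[8:]  0  ''
   9  s[8:],s[19:]  1  'c'
  10  s[19:],s[20:]  2  'cc'
  11  s[20:],s[21:]  1  'c'
  12  s[21:],s[1:]  1  'c'
  13  s[1:],s[3:]  0  ''
  14  s[3:],s[7:]  1  'd'
  15  s[7:],s[23:]  1  'd'
  16  s[23:],s[15:]  3  'ddf'
  17  s[15:],s[24:]  1  'd'
  18  s[24:],s[16:]  2  'df'
  19  s[16:],s[0:]  0  ''
  20  s[0:],s[6:]  1  'e'
  21  s[6:],s[22:]  2  'ed'
  22  s[22:],s[25:]  0  ''
  23  s[25:],s[17:]  1  'f'
  24  s[17:],s[14:]  1  'f'
  25  s[14:],s[12:]  0  ''
  26  s[12:],s[2:]  1  'g'

n(n+1)/2 = 27·28/2 = 378
Σ LCP = 0 + 1 + 0 + 2 + 2 + 1 + 1 + 1 + 0 + 1 + 2 + 1 + 1 + 0 + 1 + 1 + 3 + 1 + 2 + 0 + 1 + 2 + 0 + 1 + 1 + 0 + 1 = 27
distinct = 378 − 27 = 351

351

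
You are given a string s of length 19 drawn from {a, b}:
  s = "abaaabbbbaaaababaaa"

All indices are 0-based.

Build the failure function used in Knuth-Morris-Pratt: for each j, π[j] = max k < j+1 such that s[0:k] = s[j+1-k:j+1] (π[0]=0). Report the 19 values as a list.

[0, 0, 1, 1, 1, 2, 0, 0, 0, 1, 1, 1, 1, 2, 3, 2, 3, 4, 5]

π[0] = 0
j=1 s[j]='b': π[1]=0 (border '')
j=2 s[j]='a': π[2]=1 (border 'a')
j=3 s[j]='a': k: 1→0; π[3]=1 (border 'a')
j=4 s[j]='a': k: 1→0; π[4]=1 (border 'a')
j=5 s[j]='b': π[5]=2 (border 'ab')
j=6 s[j]='b': k: 2→0; π[6]=0 (border '')
j=7 s[j]='b': π[7]=0 (border '')
j=8 s[j]='b': π[8]=0 (border '')
j=9 s[j]='a': π[9]=1 (border 'a')
j=10 s[j]='a': k: 1→0; π[10]=1 (border 'a')
j=11 s[j]='a': k: 1→0; π[11]=1 (border 'a')
j=12 s[j]='a': k: 1→0; π[12]=1 (border 'a')
j=13 s[j]='b': π[13]=2 (border 'ab')
j=14 s[j]='a': π[14]=3 (border 'aba')
j=15 s[j]='b': k: 3→1; π[15]=2 (border 'ab')
j=16 s[j]='a': π[16]=3 (border 'aba')
j=17 s[j]='a': π[17]=4 (border 'abaa')
j=18 s[j]='a': π[18]=5 (border 'abaaa')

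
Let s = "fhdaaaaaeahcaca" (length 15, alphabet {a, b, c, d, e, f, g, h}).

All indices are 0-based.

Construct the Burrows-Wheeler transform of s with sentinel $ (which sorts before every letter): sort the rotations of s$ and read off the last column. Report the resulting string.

acdaaacaeahha$af

rank  rotation          last
    0  $fhdaaaaaeahcaca  a
    1  a$fhdaaaaaeahcac  c
    2  aaaaaeahcaca$fhd  d
    3  aaaaeahcaca$fhda  a
    4  aaaeahcaca$fhdaa  a
    5  aaeahcaca$fhdaaa  a
    6  aca$fhdaaaaaeahc  c
    7  aeahcaca$fhdaaaa  a
    8  ahcaca$fhdaaaaae  e
    9  ca$fhdaaaaaeahca  a
   10  caca$fhdaaaaaeah  h
   11  daaaaaeahcaca$fh  h
   12  eahcaca$fhdaaaaa  a
   13  fhdaaaaaeahcaca$  $
   14  hcaca$fhdaaaaaea  a
   15  hdaaaaaeahcaca$f  f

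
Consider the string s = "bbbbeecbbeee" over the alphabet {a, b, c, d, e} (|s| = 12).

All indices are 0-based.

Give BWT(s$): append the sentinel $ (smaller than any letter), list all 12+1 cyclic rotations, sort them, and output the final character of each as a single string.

e$bbcbbeeeebb

rank  rotation       last
    0  $bbbbeecbbeee  e
    1  bbbbeecbbeee$  $
    2  bbbeecbbeee$b  b
    3  bbeecbbeee$bb  b
    4  bbeee$bbbbeec  c
    5  beecbbeee$bbb  b
    6  beee$bbbbeecb  b
    7  cbbeee$bbbbee  e
    8  e$bbbbeecbbee  e
    9  ecbbeee$bbbbe  e
   10  ee$bbbbeecbbe  e
   11  eecbbeee$bbbb  b
   12  eee$bbbbeecbb  b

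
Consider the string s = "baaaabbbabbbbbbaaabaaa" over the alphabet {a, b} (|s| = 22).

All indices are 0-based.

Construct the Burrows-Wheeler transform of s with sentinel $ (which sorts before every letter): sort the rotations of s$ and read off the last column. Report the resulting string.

aaabbbaaaaaba$bbbbbabba

rank  rotation                 last
    0  $baaaabbbabbbbbbaaabaaa  a
    1  a$baaaabbbabbbbbbaaabaa  a
    2  aa$baaaabbbabbbbbbaaaba  a
    3  aaa$baaaabbbabbbbbbaaab  b
    4  aaaabbbabbbbbbaaabaaa$b  b
    5  aaabaaa$baaaabbbabbbbbb  b
    6  aaabbbabbbbbbaaabaaa$ba  a
    7  aabaaa$baaaabbbabbbbbba  a
    8  aabbbabbbbbbaaabaaa$baa  a
    9  abaaa$baaaabbbabbbbbbaa  a
   10  abbbabbbbbbaaabaaa$baaa  a
   11  abbbbbbaaabaaa$baaaabbb  b
   12  baaa$baaaabbbabbbbbbaaa  a
   13  baaaabbbabbbbbbaaabaaa$  $
   14  baaabaaa$baaaabbbabbbbb  b
   15  babbbbbbaaabaaa$baaaabb  b
   16  bbaaabaaa$baaaabbbabbbb  b
   17  bbabbbbbbaaabaaa$baaaab  b
   18  bbbaaabaaa$baaaabbbabbb  b
   19  bbbabbbbbbaaabaaa$baaaa  a
   20  bbbbaaabaaa$baaaabbbabb  b
   21  bbbbbaaabaaa$baaaabbbab  b
   22  bbbbbbaaabaaa$baaaabbba  a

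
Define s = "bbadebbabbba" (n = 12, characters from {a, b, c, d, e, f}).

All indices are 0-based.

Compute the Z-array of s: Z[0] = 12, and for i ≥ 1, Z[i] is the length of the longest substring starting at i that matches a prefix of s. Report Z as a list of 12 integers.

Z[0]=12
i=1: i≥r, start 0; Z[1]=1 scan→box=[1,2)
i=2: i≥r, start 0; Z[2]=0
i=3: i≥r, start 0; Z[3]=0
i=4: i≥r, start 0; Z[4]=0
i=5: i≥r, start 0; Z[5]=3 scan→box=[5,8)
i=6: min(r-i=2, Z[1]=1)=1; Z[6]=1
i=7: min(r-i=1, Z[2]=0)=0; Z[7]=0
i=8: i≥r, start 0; Z[8]=2 scan→box=[8,10)
i=9: min(r-i=1, Z[1]=1)=1; Z[9]=3 scan→box=[9,12)
i=10: min(r-i=2, Z[1]=1)=1; Z[10]=1
i=11: min(r-i=1, Z[2]=0)=0; Z[11]=0

[12, 1, 0, 0, 0, 3, 1, 0, 2, 3, 1, 0]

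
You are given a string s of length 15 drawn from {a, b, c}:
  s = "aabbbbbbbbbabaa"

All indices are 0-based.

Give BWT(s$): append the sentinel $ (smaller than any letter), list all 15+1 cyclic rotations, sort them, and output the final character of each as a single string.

rank  rotation          last
    0  $aabbbbbbbbbabaa  a
    1  a$aabbbbbbbbbaba  a
    2  aa$aabbbbbbbbbab  b
    3  aabbbbbbbbbabaa$  $
    4  abaa$aabbbbbbbbb  b
    5  abbbbbbbbbabaa$a  a
    6  baa$aabbbbbbbbba  a
    7  babaa$aabbbbbbbb  b
    8  bbabaa$aabbbbbbb  b
    9  bbbabaa$aabbbbbb  b
   10  bbbbabaa$aabbbbb  b
   11  bbbbbabaa$aabbbb  b
   12  bbbbbbabaa$aabbb  b
   13  bbbbbbbabaa$aabb  b
   14  bbbbbbbbabaa$aab  b
   15  bbbbbbbbbabaa$aa  a

aab$baabbbbbbbba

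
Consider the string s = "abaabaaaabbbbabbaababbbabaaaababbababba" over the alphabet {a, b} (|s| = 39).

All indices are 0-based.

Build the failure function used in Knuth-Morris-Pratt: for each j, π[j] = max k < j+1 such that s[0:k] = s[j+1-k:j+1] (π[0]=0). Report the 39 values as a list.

π[0] = 0
j=1 s[j]='b': π[1]=0 (border '')
j=2 s[j]='a': π[2]=1 (border 'a')
j=3 s[j]='a': k: 1→0; π[3]=1 (border 'a')
j=4 s[j]='b': π[4]=2 (border 'ab')
j=5 s[j]='a': π[5]=3 (border 'aba')
j=6 s[j]='a': π[6]=4 (border 'abaa')
j=7 s[j]='a': k: 4→1→0; π[7]=1 (border 'a')
j=8 s[j]='a': k: 1→0; π[8]=1 (border 'a')
j=9 s[j]='b': π[9]=2 (border 'ab')
j=10 s[j]='b': k: 2→0; π[10]=0 (border '')
j=11 s[j]='b': π[11]=0 (border '')
j=12 s[j]='b': π[12]=0 (border '')
j=13 s[j]='a': π[13]=1 (border 'a')
j=14 s[j]='b': π[14]=2 (border 'ab')
j=15 s[j]='b': k: 2→0; π[15]=0 (border '')
j=16 s[j]='a': π[16]=1 (border 'a')
j=17 s[j]='a': k: 1→0; π[17]=1 (border 'a')
j=18 s[j]='b': π[18]=2 (border 'ab')
j=19 s[j]='a': π[19]=3 (border 'aba')
j=20 s[j]='b': k: 3→1; π[20]=2 (border 'ab')
j=21 s[j]='b': k: 2→0; π[21]=0 (border '')
j=22 s[j]='b': π[22]=0 (border '')
j=23 s[j]='a': π[23]=1 (border 'a')
j=24 s[j]='b': π[24]=2 (border 'ab')
j=25 s[j]='a': π[25]=3 (border 'aba')
j=26 s[j]='a': π[26]=4 (border 'abaa')
j=27 s[j]='a': k: 4→1→0; π[27]=1 (border 'a')
j=28 s[j]='a': k: 1→0; π[28]=1 (border 'a')
j=29 s[j]='b': π[29]=2 (border 'ab')
j=30 s[j]='a': π[30]=3 (border 'aba')
j=31 s[j]='b': k: 3→1; π[31]=2 (border 'ab')
j=32 s[j]='b': k: 2→0; π[32]=0 (border '')
j=33 s[j]='a': π[33]=1 (border 'a')
j=34 s[j]='b': π[34]=2 (border 'ab')
j=35 s[j]='a': π[35]=3 (border 'aba')
j=36 s[j]='b': k: 3→1; π[36]=2 (border 'ab')
j=37 s[j]='b': k: 2→0; π[37]=0 (border '')
j=38 s[j]='a': π[38]=1 (border 'a')

[0, 0, 1, 1, 2, 3, 4, 1, 1, 2, 0, 0, 0, 1, 2, 0, 1, 1, 2, 3, 2, 0, 0, 1, 2, 3, 4, 1, 1, 2, 3, 2, 0, 1, 2, 3, 2, 0, 1]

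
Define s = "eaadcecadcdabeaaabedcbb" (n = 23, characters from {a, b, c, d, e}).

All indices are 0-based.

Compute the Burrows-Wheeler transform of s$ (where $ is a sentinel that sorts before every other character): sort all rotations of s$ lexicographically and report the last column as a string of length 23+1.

rank  rotation                  last
    0  $eaadcecadcdabeaaabedcbb  b
    1  aaabedcbb$eaadcecadcdabe  e
    2  aabedcbb$eaadcecadcdabea  a
    3  aadcecadcdabeaaabedcbb$e  e
    4  abeaaabedcbb$eaadcecadcd  d
    5  abedcbb$eaadcecadcdabeaa  a
    6  adcdabeaaabedcbb$eaadcec  c
    7  adcecadcdabeaaabedcbb$ea  a
    8  b$eaadcecadcdabeaaabedcb  b
    9  bb$eaadcecadcdabeaaabedc  c
   10  beaaabedcbb$eaadcecadcda  a
   11  bedcbb$eaadcecadcdabeaaa  a
   12  cadcdabeaaabedcbb$eaadce  e
   13  cbb$eaadcecadcdabeaaabed  d
   14  cdabeaaabedcbb$eaadcecad  d
   15  cecadcdabeaaabedcbb$eaad  d
   16  dabeaaabedcbb$eaadcecadc  c
   17  dcbb$eaadcecadcdabeaaabe  e
   18  dcdabeaaabedcbb$eaadceca  a
   19  dcecadcdabeaaabedcbb$eaa  a
   20  eaaabedcbb$eaadcecadcdab  b
   21  eaadcecadcdabeaaabedcbb$  $
   22  ecadcdabeaaabedcbb$eaadc  c
   23  edcbb$eaadcecadcdabeaaab  b

beaedacabcaaedddceaab$cb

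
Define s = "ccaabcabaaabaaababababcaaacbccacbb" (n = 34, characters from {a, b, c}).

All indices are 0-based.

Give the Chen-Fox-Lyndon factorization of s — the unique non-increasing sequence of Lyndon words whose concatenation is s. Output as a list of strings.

emit factor 1: 'c' (i=0, period=1)
emit factor 2: 'c' (i=1, period=1)
emit factor 3: 'aabcab' (i=2, period=6)
emit factor 4: 'aaabaaababababcaaacbccacbb' (i=8, period=26)

["c", "c", "aabcab", "aaabaaababababcaaacbccacbb"]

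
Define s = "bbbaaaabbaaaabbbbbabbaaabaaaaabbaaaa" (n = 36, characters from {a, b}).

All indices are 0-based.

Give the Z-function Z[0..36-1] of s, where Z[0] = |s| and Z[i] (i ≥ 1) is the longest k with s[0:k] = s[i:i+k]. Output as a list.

[36, 2, 1, 0, 0, 0, 0, 2, 1, 0, 0, 0, 0, 3, 3, 4, 2, 1, 0, 2, 1, 0, 0, 0, 1, 0, 0, 0, 0, 0, 2, 1, 0, 0, 0, 0]

Z[0]=36
i=1: i≥r, start 0; Z[1]=2 scan→box=[1,3)
i=2: min(r-i=1, Z[1]=2)=1; Z[2]=1
i=3: i≥r, start 0; Z[3]=0
i=4: i≥r, start 0; Z[4]=0
i=5: i≥r, start 0; Z[5]=0
i=6: i≥r, start 0; Z[6]=0
i=7: i≥r, start 0; Z[7]=2 scan→box=[7,9)
i=8: min(r-i=1, Z[1]=2)=1; Z[8]=1
i=9: i≥r, start 0; Z[9]=0
i=10: i≥r, start 0; Z[10]=0
i=11: i≥r, start 0; Z[11]=0
i=12: i≥r, start 0; Z[12]=0
i=13: i≥r, start 0; Z[13]=3 scan→box=[13,16)
i=14: min(r-i=2, Z[1]=2)=2; Z[14]=3 scan→box=[14,17)
i=15: min(r-i=2, Z[1]=2)=2; Z[15]=4 scan→box=[15,19)
i=16: min(r-i=3, Z[1]=2)=2; Z[16]=2
i=17: min(r-i=2, Z[2]=1)=1; Z[17]=1
i=18: min(r-i=1, Z[3]=0)=0; Z[18]=0
i=19: i≥r, start 0; Z[19]=2 scan→box=[19,21)
i=20: min(r-i=1, Z[1]=2)=1; Z[20]=1
i=21: i≥r, start 0; Z[21]=0
i=22: i≥r, start 0; Z[22]=0
i=23: i≥r, start 0; Z[23]=0
i=24: i≥r, start 0; Z[24]=1 scan→box=[24,25)
i=25: i≥r, start 0; Z[25]=0
i=26: i≥r, start 0; Z[26]=0
i=27: i≥r, start 0; Z[27]=0
i=28: i≥r, start 0; Z[28]=0
i=29: i≥r, start 0; Z[29]=0
i=30: i≥r, start 0; Z[30]=2 scan→box=[30,32)
i=31: min(r-i=1, Z[1]=2)=1; Z[31]=1
i=32: i≥r, start 0; Z[32]=0
i=33: i≥r, start 0; Z[33]=0
i=34: i≥r, start 0; Z[34]=0
i=35: i≥r, start 0; Z[35]=0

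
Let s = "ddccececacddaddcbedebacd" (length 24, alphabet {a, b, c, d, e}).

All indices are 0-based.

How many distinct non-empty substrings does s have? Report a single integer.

rank→(start, suffix):
  0 → (21, 'acd')
  1 → (8, 'acddaddcbedebacd')
  2 → (12, 'addcbedebacd')
  3 → (20, 'bacd')
  4 → (16, 'bedebacd')
  5 → (7, 'cacddaddcbedebacd')
  6 → (15, 'cbedebacd')
  7 → (2, 'ccececacddaddcbedebacd')
  8 → (22, 'cd')
  9 → (9, 'cddaddcbedebacd')
  10 → (5, 'cecacddaddcbedebacd')
  11 → (3, 'cececacddaddcbedebacd')
  12 → (23, 'd')
  13 → (11, 'daddcbedebacd')
  14 → (14, 'dcbedebacd')
  15 → (1, 'dccececacddaddcbedebacd')
  16 → (10, 'ddaddcbedebacd')
  17 → (13, 'ddcbedebacd')
  18 → (0, 'ddccececacddaddcbedebacd')
  19 → (18, 'debacd')
  20 → (19, 'ebacd')
  21 → (6, 'ecacddaddcbedebacd')
  22 → (4, 'ececacddaddcbedebacd')
  23 → (17, 'edebacd')

SA = [21, 8, 12, 20, 16, 7, 15, 2, 22, 9, 5, 3, 23, 11, 14, 1, 10, 13, 0, 18, 19, 6, 4, 17]
[i] adj suffixes → lcp
  [1] 21/8 → 3 ('acd')
  [2] 8/12 → 1 ('a')
  [3] 12/20 → 0 ('')
  [4] 20/16 → 1 ('b')
  [5] 16/7 → 0 ('')
  [6] 7/15 → 1 ('c')
  [7] 15/2 → 1 ('c')
  [8] 2/22 → 1 ('c')
  [9] 22/9 → 2 ('cd')
  [10] 9/5 → 1 ('c')
  [11] 5/3 → 3 ('cec')
  [12] 3/23 → 0 ('')
  [13] 23/11 → 1 ('d')
  [14] 11/14 → 1 ('d')
  [15] 14/1 → 2 ('dc')
  [16] 1/10 → 1 ('d')
  [17] 10/13 → 2 ('dd')
  [18] 13/0 → 3 ('ddc')
  [19] 0/18 → 1 ('d')
  [20] 18/19 → 0 ('')
  [21] 19/6 → 1 ('e')
  [22] 6/4 → 2 ('ec')
  [23] 4/17 → 1 ('e')

n(n+1)/2 = 24·25/2 = 300
Σ LCP = 0 + 3 + 1 + 0 + 1 + 0 + 1 + 1 + 1 + 2 + 1 + 3 + 0 + 1 + 1 + 2 + 1 + 2 + 3 + 1 + 0 + 1 + 2 + 1 = 29
distinct = 300 − 29 = 271

271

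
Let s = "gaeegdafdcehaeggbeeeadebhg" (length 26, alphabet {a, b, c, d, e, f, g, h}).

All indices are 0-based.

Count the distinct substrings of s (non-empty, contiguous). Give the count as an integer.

sorted suffixes:
  #0 SA[0]=20  'adebhg'
  #1 SA[1]=1  'aeegdafdcehaeggbeeeadebhg'
  #2 SA[2]=12  'aeggbeeeadebhg'
  #3 SA[3]=6  'afdcehaeggbeeeadebhg'
  #4 SA[4]=16  'beeeadebhg'
  #5 SA[5]=23  'bhg'
  #6 SA[6]=9  'cehaeggbeeeadebhg'
  #7 SA[7]=5  'dafdcehaeggbeeeadebhg'
  #8 SA[8]=8  'dcehaeggbeeeadebhg'
  #9 SA[9]=21  'debhg'
  #10 SA[10]=19  'eadebhg'
  #11 SA[11]=22  'ebhg'
  #12 SA[12]=18  'eeadebhg'
  #13 SA[13]=17  'eeeadebhg'
  #14 SA[14]=2  'eegdafdcehaeggbeeeadebhg'
  #15 SA[15]=3  'egdafdcehaeggbeeeadebhg'
  #16 SA[16]=13  'eggbeeeadebhg'
  #17 SA[17]=10  'ehaeggbeeeadebhg'
  #18 SA[18]=7  'fdcehaeggbeeeadebhg'
  #19 SA[19]=25  'g'
  #20 SA[20]=0  'gaeegdafdcehaeggbeeeadebhg'
  #21 SA[21]=15  'gbeeeadebhg'
  #22 SA[22]=4  'gdafdcehaeggbeeeadebhg'
  #23 SA[23]=14  'ggbeeeadebhg'
  #24 SA[24]=11  'haeggbeeeadebhg'
  #25 SA[25]=24  'hg'

SA = [20, 1, 12, 6, 16, 23, 9, 5, 8, 21, 19, 22, 18, 17, 2, 3, 13, 10, 7, 25, 0, 15, 4, 14, 11, 24]
rank  pair      lcp
   1  s[20:],s[1:]  1  'a'
   2  s[1:],s[12:]  2  'ae'
   3  s[12:],s[6:]  1  'a'
   4  s[6:],s[16:]  0  ''
   5  s[16:],s[23:]  1  'b'
   6  s[23:],s[9:]  0  ''
   7  s[9:],s[5:]  0  ''
   8  s[5:],s[8:]  1  'd'
   9  s[8:],s[21:]  1  'd'
  10  s[21:],s[19:]  0  ''
  11  s[19:],s[22:]  1  'e'
  12  s[22:],s[18:]  1  'e'
  13  s[18:],s[17:]  2  'ee'
  14  s[17:],s[2:]  2  'ee'
  15  s[2:],s[3:]  1  'e'
  16  s[3:],s[13:]  2  'eg'
  17  s[13:],s[10:]  1  'e'
  18  s[10:],s[7:]  0  ''
  19  s[7:],s[25:]  0  ''
  20  s[25:],s[0:]  1  'g'
  21  s[0:],s[15:]  1  'g'
  22  s[15:],s[4:]  1  'g'
  23  s[4:],s[14:]  1  'g'
  24  s[14:],s[11:]  0  ''
  25  s[11:],s[24:]  1  'h'

n(n+1)/2 = 26·27/2 = 351
Σ LCP = 0 + 1 + 2 + 1 + 0 + 1 + 0 + 0 + 1 + 1 + 0 + 1 + 1 + 2 + 2 + 1 + 2 + 1 + 0 + 0 + 1 + 1 + 1 + 1 + 0 + 1 = 22
distinct = 351 − 22 = 329

329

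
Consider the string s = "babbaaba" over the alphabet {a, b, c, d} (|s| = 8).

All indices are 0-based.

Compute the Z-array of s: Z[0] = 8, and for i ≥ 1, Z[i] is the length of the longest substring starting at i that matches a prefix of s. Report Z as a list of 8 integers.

Z[0]=8
i=1: outside box; Z[1]=0
i=2: outside box; Z[2]=1 grow→box=[2,3)
i=3: outside box; Z[3]=2 grow→box=[3,5)
i=4: min(r-i=1, Z[1]=0)=0; Z[4]=0
i=5: outside box; Z[5]=0
i=6: outside box; Z[6]=2 grow→box=[6,8)
i=7: min(r-i=1, Z[1]=0)=0; Z[7]=0

[8, 0, 1, 2, 0, 0, 2, 0]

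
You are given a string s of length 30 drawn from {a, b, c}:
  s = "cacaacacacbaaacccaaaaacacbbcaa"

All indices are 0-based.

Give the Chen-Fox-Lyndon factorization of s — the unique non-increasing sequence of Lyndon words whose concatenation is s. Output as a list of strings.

["c", "ac", "aacacacb", "aaaccc", "aaaaacacbbc", "a", "a"]

emit factor 1: 'c' (i=0, period=1)
emit factor 2: 'ac' (i=1, period=2)
emit factor 3: 'aacacacb' (i=3, period=8)
emit factor 4: 'aaaccc' (i=11, period=6)
emit factor 5: 'aaaaacacbbc' (i=17, period=11)
emit factor 6: 'a' (i=28, period=1)
emit factor 7: 'a' (i=29, period=1)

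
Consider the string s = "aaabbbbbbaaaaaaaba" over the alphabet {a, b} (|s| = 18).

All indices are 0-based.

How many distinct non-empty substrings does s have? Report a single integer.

123

rank | idx | suffix
   0 |  17 | a
   1 |   9 | aaaaaaaba
   2 |  10 | aaaaaaba
   3 |  11 | aaaaaba
   4 |  12 | aaaaba
   5 |  13 | aaaba
   6 |   0 | aaabbbbbbaaaaaaaba
   7 |  14 | aaba
   8 |   1 | aabbbbbbaaaaaaaba
   9 |  15 | aba
  10 |   2 | abbbbbbaaaaaaaba
  11 |  16 | ba
  12 |   8 | baaaaaaaba
  13 |   7 | bbaaaaaaaba
  14 |   6 | bbbaaaaaaaba
  15 |   5 | bbbbaaaaaaaba
  16 |   4 | bbbbbaaaaaaaba
  17 |   3 | bbbbbbaaaaaaaba

SA = [17, 9, 10, 11, 12, 13, 0, 14, 1, 15, 2, 16, 8, 7, 6, 5, 4, 3]
rank  pair      lcp
   1  s[17:],s[9:]  1  'a'
   2  s[9:],s[10:]  6  'aaaaaa'
   3  s[10:],s[11:]  5  'aaaaa'
   4  s[11:],s[12:]  4  'aaaa'
   5  s[12:],s[13:]  3  'aaa'
   6  s[13:],s[0:]  4  'aaab'
   7  s[0:],s[14:]  2  'aa'
   8  s[14:],s[1:]  3  'aab'
   9  s[1:],s[15:]  1  'a'
  10  s[15:],s[2:]  2  'ab'
  11  s[2:],s[16:]  0  ''
  12  s[16:],s[8:]  2  'ba'
  13  s[8:],s[7:]  1  'b'
  14  s[7:],s[6:]  2  'bb'
  15  s[6:],s[5:]  3  'bbb'
  16  s[5:],s[4:]  4  'bbbb'
  17  s[4:],s[3:]  5  'bbbbb'

n(n+1)/2 = 18·19/2 = 171
Σ LCP = 0 + 1 + 6 + 5 + 4 + 3 + 4 + 2 + 3 + 1 + 2 + 0 + 2 + 1 + 2 + 3 + 4 + 5 = 48
distinct = 171 − 48 = 123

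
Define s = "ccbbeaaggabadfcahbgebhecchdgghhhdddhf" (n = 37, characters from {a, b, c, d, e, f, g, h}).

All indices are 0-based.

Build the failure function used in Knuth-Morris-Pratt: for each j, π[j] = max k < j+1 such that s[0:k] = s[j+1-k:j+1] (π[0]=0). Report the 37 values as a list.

π[0] = 0
j=1 s[j]='c': π[1]=1 (border 'c')
j=2 s[j]='b': k: 1→0; π[2]=0 (border '')
j=3 s[j]='b': π[3]=0 (border '')
j=4 s[j]='e': π[4]=0 (border '')
j=5 s[j]='a': π[5]=0 (border '')
j=6 s[j]='a': π[6]=0 (border '')
j=7 s[j]='g': π[7]=0 (border '')
j=8 s[j]='g': π[8]=0 (border '')
j=9 s[j]='a': π[9]=0 (border '')
j=10 s[j]='b': π[10]=0 (border '')
j=11 s[j]='a': π[11]=0 (border '')
j=12 s[j]='d': π[12]=0 (border '')
j=13 s[j]='f': π[13]=0 (border '')
j=14 s[j]='c': π[14]=1 (border 'c')
j=15 s[j]='a': k: 1→0; π[15]=0 (border '')
j=16 s[j]='h': π[16]=0 (border '')
j=17 s[j]='b': π[17]=0 (border '')
j=18 s[j]='g': π[18]=0 (border '')
j=19 s[j]='e': π[19]=0 (border '')
j=20 s[j]='b': π[20]=0 (border '')
j=21 s[j]='h': π[21]=0 (border '')
j=22 s[j]='e': π[22]=0 (border '')
j=23 s[j]='c': π[23]=1 (border 'c')
j=24 s[j]='c': π[24]=2 (border 'cc')
j=25 s[j]='h': k: 2→1→0; π[25]=0 (border '')
j=26 s[j]='d': π[26]=0 (border '')
j=27 s[j]='g': π[27]=0 (border '')
j=28 s[j]='g': π[28]=0 (border '')
j=29 s[j]='h': π[29]=0 (border '')
j=30 s[j]='h': π[30]=0 (border '')
j=31 s[j]='h': π[31]=0 (border '')
j=32 s[j]='d': π[32]=0 (border '')
j=33 s[j]='d': π[33]=0 (border '')
j=34 s[j]='d': π[34]=0 (border '')
j=35 s[j]='h': π[35]=0 (border '')
j=36 s[j]='f': π[36]=0 (border '')

[0, 1, 0, 0, 0, 0, 0, 0, 0, 0, 0, 0, 0, 0, 1, 0, 0, 0, 0, 0, 0, 0, 0, 1, 2, 0, 0, 0, 0, 0, 0, 0, 0, 0, 0, 0, 0]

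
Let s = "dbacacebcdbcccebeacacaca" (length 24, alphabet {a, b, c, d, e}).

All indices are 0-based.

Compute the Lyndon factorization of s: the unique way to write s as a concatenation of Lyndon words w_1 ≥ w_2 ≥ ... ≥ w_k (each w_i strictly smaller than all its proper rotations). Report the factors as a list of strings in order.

emit factor 1: 'd' (i=0, period=1)
emit factor 2: 'b' (i=1, period=1)
emit factor 3: 'acacebcdbcccebe' (i=2, period=15)
emit factor 4: 'ac' (i=17, period=2)
emit factor 5: 'ac' (i=19, period=2)
emit factor 6: 'ac' (i=21, period=2)
emit factor 7: 'a' (i=23, period=1)

["d", "b", "acacebcdbcccebe", "ac", "ac", "ac", "a"]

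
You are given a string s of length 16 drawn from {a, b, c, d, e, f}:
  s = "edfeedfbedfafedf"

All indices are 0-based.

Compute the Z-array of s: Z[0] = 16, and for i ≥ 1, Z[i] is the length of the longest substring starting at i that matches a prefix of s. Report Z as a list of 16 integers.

[16, 0, 0, 1, 3, 0, 0, 0, 3, 0, 0, 0, 0, 3, 0, 0]

Z[0]=16
i=1: i≥r, start 0; Z[1]=0
i=2: i≥r, start 0; Z[2]=0
i=3: i≥r, start 0; Z[3]=1 extend→box=[3,4)
i=4: i≥r, start 0; Z[4]=3 extend→box=[4,7)
i=5: min(r-i=2, Z[1]=0)=0; Z[5]=0
i=6: min(r-i=1, Z[2]=0)=0; Z[6]=0
i=7: i≥r, start 0; Z[7]=0
i=8: i≥r, start 0; Z[8]=3 extend→box=[8,11)
i=9: min(r-i=2, Z[1]=0)=0; Z[9]=0
i=10: min(r-i=1, Z[2]=0)=0; Z[10]=0
i=11: i≥r, start 0; Z[11]=0
i=12: i≥r, start 0; Z[12]=0
i=13: i≥r, start 0; Z[13]=3 extend→box=[13,16)
i=14: min(r-i=2, Z[1]=0)=0; Z[14]=0
i=15: min(r-i=1, Z[2]=0)=0; Z[15]=0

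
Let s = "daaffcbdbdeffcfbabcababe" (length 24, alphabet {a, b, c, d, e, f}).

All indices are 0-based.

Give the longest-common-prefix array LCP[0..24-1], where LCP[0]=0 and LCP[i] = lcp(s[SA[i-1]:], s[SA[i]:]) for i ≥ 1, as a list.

[0, 1, 2, 2, 1, 0, 3, 1, 1, 2, 1, 0, 1, 1, 0, 1, 1, 0, 1, 0, 1, 2, 1, 3]

sorted suffixes:
  #0 SA[0]=1  'aaffcbdbdeffcfbabcababe'
  #1 SA[1]=19  'ababe'
  #2 SA[2]=16  'abcababe'
  #3 SA[3]=21  'abe'
  #4 SA[4]=2  'affcbdbdeffcfbabcababe'
  #5 SA[5]=15  'babcababe'
  #6 SA[6]=20  'babe'
  #7 SA[7]=17  'bcababe'
  #8 SA[8]=6  'bdbdeffcfbabcababe'
  #9 SA[9]=8  'bdeffcfbabcababe'
  #10 SA[10]=22  'be'
  #11 SA[11]=18  'cababe'
  #12 SA[12]=5  'cbdbdeffcfbabcababe'
  #13 SA[13]=13  'cfbabcababe'
  #14 SA[14]=0  'daaffcbdbdeffcfbabcababe'
  #15 SA[15]=7  'dbdeffcfbabcababe'
  #16 SA[16]=9  'deffcfbabcababe'
  #17 SA[17]=23  'e'
  #18 SA[18]=10  'effcfbabcababe'
  #19 SA[19]=14  'fbabcababe'
  #20 SA[20]=4  'fcbdbdeffcfbabcababe'
  #21 SA[21]=12  'fcfbabcababe'
  #22 SA[22]=3  'ffcbdbdeffcfbabcababe'
  #23 SA[23]=11  'ffcfbabcababe'

SA = [1, 19, 16, 21, 2, 15, 20, 17, 6, 8, 22, 18, 5, 13, 0, 7, 9, 23, 10, 14, 4, 12, 3, 11]
rank  pair      lcp
   1  s[1:],s[19:]  1  'a'
   2  s[19:],s[16:]  2  'ab'
   3  s[16:],s[21:]  2  'ab'
   4  s[21:],s[2:]  1  'a'
   5  s[2:],s[15:]  0  ''
   6  s[15:],s[20:]  3  'bab'
   7  s[20:],s[17:]  1  'b'
   8  s[17:],s[6:]  1  'b'
   9  s[6:],s[8:]  2  'bd'
  10  s[8:],s[22:]  1  'b'
  11  s[22:],s[18:]  0  ''
  12  s[18:],s[5:]  1  'c'
  13  s[5:],s[13:]  1  'c'
  14  s[13:],s[0:]  0  ''
  15  s[0:],s[7:]  1  'd'
  16  s[7:],s[9:]  1  'd'
  17  s[9:],s[23:]  0  ''
  18  s[23:],s[10:]  1  'e'
  19  s[10:],s[14:]  0  ''
  20  s[14:],s[4:]  1  'f'
  21  s[4:],s[12:]  2  'fc'
  22  s[12:],s[3:]  1  'f'
  23  s[3:],s[11:]  3  'ffc'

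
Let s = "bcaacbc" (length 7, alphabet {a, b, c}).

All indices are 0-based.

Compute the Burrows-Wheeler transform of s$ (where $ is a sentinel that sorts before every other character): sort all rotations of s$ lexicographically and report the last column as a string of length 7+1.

rank  rotation  last
    0  $bcaacbc  c
    1  aacbc$bc  c
    2  acbc$bca  a
    3  bc$bcaac  c
    4  bcaacbc$  $
    5  c$bcaacb  b
    6  caacbc$b  b
    7  cbc$bcaa  a

ccac$bba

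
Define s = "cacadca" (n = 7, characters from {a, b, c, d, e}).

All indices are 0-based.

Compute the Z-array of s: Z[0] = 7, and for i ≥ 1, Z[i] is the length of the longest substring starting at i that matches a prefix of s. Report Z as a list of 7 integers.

[7, 0, 2, 0, 0, 2, 0]

Z[0]=7
i=1: outside box; Z[1]=0
i=2: outside box; Z[2]=2 extend→box=[2,4)
i=3: min(r-i=1, Z[1]=0)=0; Z[3]=0
i=4: outside box; Z[4]=0
i=5: outside box; Z[5]=2 extend→box=[5,7)
i=6: min(r-i=1, Z[1]=0)=0; Z[6]=0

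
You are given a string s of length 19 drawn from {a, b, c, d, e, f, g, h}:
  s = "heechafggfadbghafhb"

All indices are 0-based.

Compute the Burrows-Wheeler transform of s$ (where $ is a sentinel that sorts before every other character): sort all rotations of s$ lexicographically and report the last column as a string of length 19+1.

bfhhhdeaehgaagfbcgf$

rank  rotation              last
    0  $heechafggfadbghafhb  b
    1  adbghafhb$heechafggf  f
    2  afggfadbghafhb$heech  h
    3  afhb$heechafggfadbgh  h
    4  b$heechafggfadbghafh  h
    5  bghafhb$heechafggfad  d
    6  chafggfadbghafhb$hee  e
    7  dbghafhb$heechafggfa  a
    8  echafggfadbghafhb$he  e
    9  eechafggfadbghafhb$h  h
   10  fadbghafhb$heechafgg  g
   11  fggfadbghafhb$heecha  a
   12  fhb$heechafggfadbgha  a
   13  gfadbghafhb$heechafg  g
   14  ggfadbghafhb$heechaf  f
   15  ghafhb$heechafggfadb  b
   16  hafggfadbghafhb$heec  c
   17  hafhb$heechafggfadbg  g
   18  hb$heechafggfadbghaf  f
   19  heechafggfadbghafhb$  $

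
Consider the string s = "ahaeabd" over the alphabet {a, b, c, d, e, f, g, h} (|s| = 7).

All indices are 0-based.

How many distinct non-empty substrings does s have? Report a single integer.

rank | idx | suffix
   0 |   4 | abd
   1 |   2 | aeabd
   2 |   0 | ahaeabd
   3 |   5 | bd
   4 |   6 | d
   5 |   3 | eabd
   6 |   1 | haeabd

SA = [4, 2, 0, 5, 6, 3, 1]
rank  pair      lcp
   1  s[4:],s[2:]  1  'a'
   2  s[2:],s[0:]  1  'a'
   3  s[0:],s[5:]  0  ''
   4  s[5:],s[6:]  0  ''
   5  s[6:],s[3:]  0  ''
   6  s[3:],s[1:]  0  ''

n(n+1)/2 = 7·8/2 = 28
Σ LCP = 0 + 1 + 1 + 0 + 0 + 0 + 0 = 2
distinct = 28 − 2 = 26

26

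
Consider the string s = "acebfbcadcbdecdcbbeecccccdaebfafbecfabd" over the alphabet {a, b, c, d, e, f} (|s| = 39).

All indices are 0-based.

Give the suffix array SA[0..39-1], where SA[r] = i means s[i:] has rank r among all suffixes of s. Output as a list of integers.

rank | idx | suffix
   0 |  36 | abd
   1 |   0 | acebfbcadcbdecdcbbeecccccdaebfafbecfabd
   2 |   7 | adcbdecdcbbeecccccdaebfafbecfabd
   3 |  26 | aebfafbecfabd
   4 |  30 | afbecfabd
   5 |  16 | bbeecccccdaebfafbecfabd
   6 |   5 | bcadcbdecdcbbeecccccdaebfafbecfabd
   7 |  37 | bd
   8 |  10 | bdecdcbbeecccccdaebfafbecfabd
   9 |  32 | becfabd
  10 |  17 | beecccccdaebfafbecfabd
  11 |  28 | bfafbecfabd
  12 |   3 | bfbcadcbdecdcbbeecccccdaebfafbecfabd
  13 |   6 | cadcbdecdcbbeecccccdaebfafbecfabd
  14 |  15 | cbbeecccccdaebfafbecfabd
  15 |   9 | cbdecdcbbeecccccdaebfafbecfabd
  16 |  20 | cccccdaebfafbecfabd
  17 |  21 | ccccdaebfafbecfabd
  18 |  22 | cccdaebfafbecfabd
  19 |  23 | ccdaebfafbecfabd
  20 |  24 | cdaebfafbecfabd
  21 |  13 | cdcbbeecccccdaebfafbecfabd
  22 |   1 | cebfbcadcbdecdcbbeecccccdaebfafbecfabd
  23 |  34 | cfabd
  24 |  38 | d
  25 |  25 | daebfafbecfabd
  26 |  14 | dcbbeecccccdaebfafbecfabd
  27 |   8 | dcbdecdcbbeecccccdaebfafbecfabd
  28 |  11 | decdcbbeecccccdaebfafbecfabd
  29 |  27 | ebfafbecfabd
  30 |   2 | ebfbcadcbdecdcbbeecccccdaebfafbecfabd
  31 |  19 | ecccccdaebfafbecfabd
  32 |  12 | ecdcbbeecccccdaebfafbecfabd
  33 |  33 | ecfabd
  34 |  18 | eecccccdaebfafbecfabd
  35 |  35 | fabd
  36 |  29 | fafbecfabd
  37 |   4 | fbcadcbdecdcbbeecccccdaebfafbecfabd
  38 |  31 | fbecfabd

[36, 0, 7, 26, 30, 16, 5, 37, 10, 32, 17, 28, 3, 6, 15, 9, 20, 21, 22, 23, 24, 13, 1, 34, 38, 25, 14, 8, 11, 27, 2, 19, 12, 33, 18, 35, 29, 4, 31]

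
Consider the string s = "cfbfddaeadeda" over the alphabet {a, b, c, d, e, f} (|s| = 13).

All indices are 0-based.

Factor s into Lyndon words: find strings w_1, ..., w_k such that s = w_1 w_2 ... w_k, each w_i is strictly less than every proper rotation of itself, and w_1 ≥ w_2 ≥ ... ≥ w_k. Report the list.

["cf", "bfdd", "ae", "aded", "a"]

emit factor 1: 'cf' (i=0, period=2)
emit factor 2: 'bfdd' (i=2, period=4)
emit factor 3: 'ae' (i=6, period=2)
emit factor 4: 'aded' (i=8, period=4)
emit factor 5: 'a' (i=12, period=1)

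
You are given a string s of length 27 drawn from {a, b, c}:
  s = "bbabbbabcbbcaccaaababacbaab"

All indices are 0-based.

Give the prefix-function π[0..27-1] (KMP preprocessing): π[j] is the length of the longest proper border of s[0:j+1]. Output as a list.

[0, 1, 0, 1, 2, 2, 3, 4, 0, 1, 2, 0, 0, 0, 0, 0, 0, 0, 1, 0, 1, 0, 0, 1, 0, 0, 1]

π[0] = 0
j=1 s[j]='b': π[1]=1 (border 'b')
j=2 s[j]='a': k: 1→0; π[2]=0 (border '')
j=3 s[j]='b': π[3]=1 (border 'b')
j=4 s[j]='b': π[4]=2 (border 'bb')
j=5 s[j]='b': k: 2→1; π[5]=2 (border 'bb')
j=6 s[j]='a': π[6]=3 (border 'bba')
j=7 s[j]='b': π[7]=4 (border 'bbab')
j=8 s[j]='c': k: 4→1→0; π[8]=0 (border '')
j=9 s[j]='b': π[9]=1 (border 'b')
j=10 s[j]='b': π[10]=2 (border 'bb')
j=11 s[j]='c': k: 2→1→0; π[11]=0 (border '')
j=12 s[j]='a': π[12]=0 (border '')
j=13 s[j]='c': π[13]=0 (border '')
j=14 s[j]='c': π[14]=0 (border '')
j=15 s[j]='a': π[15]=0 (border '')
j=16 s[j]='a': π[16]=0 (border '')
j=17 s[j]='a': π[17]=0 (border '')
j=18 s[j]='b': π[18]=1 (border 'b')
j=19 s[j]='a': k: 1→0; π[19]=0 (border '')
j=20 s[j]='b': π[20]=1 (border 'b')
j=21 s[j]='a': k: 1→0; π[21]=0 (border '')
j=22 s[j]='c': π[22]=0 (border '')
j=23 s[j]='b': π[23]=1 (border 'b')
j=24 s[j]='a': k: 1→0; π[24]=0 (border '')
j=25 s[j]='a': π[25]=0 (border '')
j=26 s[j]='b': π[26]=1 (border 'b')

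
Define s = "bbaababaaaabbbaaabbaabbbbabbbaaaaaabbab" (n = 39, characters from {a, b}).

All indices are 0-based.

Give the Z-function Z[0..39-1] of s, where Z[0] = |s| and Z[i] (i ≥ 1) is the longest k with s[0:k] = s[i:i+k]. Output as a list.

Z[0]=39
i=1: fresh scan; Z[1]=1 grow→box=[1,2)
i=2: fresh scan; Z[2]=0
i=3: fresh scan; Z[3]=0
i=4: fresh scan; Z[4]=1 grow→box=[4,5)
i=5: fresh scan; Z[5]=0
i=6: fresh scan; Z[6]=1 grow→box=[6,7)
i=7: fresh scan; Z[7]=0
i=8: fresh scan; Z[8]=0
i=9: fresh scan; Z[9]=0
i=10: fresh scan; Z[10]=0
i=11: fresh scan; Z[11]=2 grow→box=[11,13)
i=12: min(r-i=1, Z[1]=1)=1; Z[12]=4 grow→box=[12,16)
i=13: min(r-i=3, Z[1]=1)=1; Z[13]=1
i=14: min(r-i=2, Z[2]=0)=0; Z[14]=0
i=15: min(r-i=1, Z[3]=0)=0; Z[15]=0
i=16: fresh scan; Z[16]=0
i=17: fresh scan; Z[17]=5 grow→box=[17,22)
i=18: min(r-i=4, Z[1]=1)=1; Z[18]=1
i=19: min(r-i=3, Z[2]=0)=0; Z[19]=0
i=20: min(r-i=2, Z[3]=0)=0; Z[20]=0
i=21: min(r-i=1, Z[4]=1)=1; Z[21]=2 grow→box=[21,23)
i=22: min(r-i=1, Z[1]=1)=1; Z[22]=2 grow→box=[22,24)
i=23: min(r-i=1, Z[1]=1)=1; Z[23]=3 grow→box=[23,26)
i=24: min(r-i=2, Z[1]=1)=1; Z[24]=1
i=25: min(r-i=1, Z[2]=0)=0; Z[25]=0
i=26: fresh scan; Z[26]=2 grow→box=[26,28)
i=27: min(r-i=1, Z[1]=1)=1; Z[27]=4 grow→box=[27,31)
i=28: min(r-i=3, Z[1]=1)=1; Z[28]=1
i=29: min(r-i=2, Z[2]=0)=0; Z[29]=0
i=30: min(r-i=1, Z[3]=0)=0; Z[30]=0
i=31: fresh scan; Z[31]=0
i=32: fresh scan; Z[32]=0
i=33: fresh scan; Z[33]=0
i=34: fresh scan; Z[34]=0
i=35: fresh scan; Z[35]=3 grow→box=[35,38)
i=36: min(r-i=2, Z[1]=1)=1; Z[36]=1
i=37: min(r-i=1, Z[2]=0)=0; Z[37]=0
i=38: fresh scan; Z[38]=1 grow→box=[38,39)

[39, 1, 0, 0, 1, 0, 1, 0, 0, 0, 0, 2, 4, 1, 0, 0, 0, 5, 1, 0, 0, 2, 2, 3, 1, 0, 2, 4, 1, 0, 0, 0, 0, 0, 0, 3, 1, 0, 1]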